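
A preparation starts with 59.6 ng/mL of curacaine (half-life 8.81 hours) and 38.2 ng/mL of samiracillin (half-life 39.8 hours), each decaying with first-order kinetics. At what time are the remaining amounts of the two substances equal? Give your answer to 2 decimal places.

Set 59.6·(1/2)^(t/8.81) = 38.2·(1/2)^(t/39.8).
Taking log₂: log₂(59.6/38.2) = t·(1/8.81 − 1/39.8).
log₂(1.5602) = 0.64174; 1/8.81 − 1/39.8 = 0.088382.
t = 0.64174 / 0.088382 ≈ 7.261 hours.

7.26 hours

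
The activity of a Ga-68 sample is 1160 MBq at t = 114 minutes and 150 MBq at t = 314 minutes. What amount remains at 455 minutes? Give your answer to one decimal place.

Over Δt = 314 − 114 = 200 minutes, the level fell by a factor of 1160/150 ≈ 7.7333.
n = log₂(7.7333) ≈ 2.9511 half-lives, so t½ = 200/2.9511 ≈ 67.772 minutes.
From t = 314 to t = 455: 150 × (1/2)^((455−314)/67.772) ≈ 35.464 MBq.

35.5 MBq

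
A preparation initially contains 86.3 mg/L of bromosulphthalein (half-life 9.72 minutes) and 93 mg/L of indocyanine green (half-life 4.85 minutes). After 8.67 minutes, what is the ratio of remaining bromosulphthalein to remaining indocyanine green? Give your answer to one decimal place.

1.7

bromosulphthalein: 86.3 × (1/2)^(8.67/9.72) = 86.3 × (1/2)^0.89198 ≈ 46.505 mg/L.
indocyanine green: 93 × (1/2)^(8.67/4.85) = 93 × (1/2)^1.7876 ≈ 26.937 mg/L.
Ratio ≈ 46.505 / 26.937 ≈ 1.7264.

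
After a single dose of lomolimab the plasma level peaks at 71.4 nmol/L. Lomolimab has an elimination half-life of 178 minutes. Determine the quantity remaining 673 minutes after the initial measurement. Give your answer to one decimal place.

Number of half-lives: n = 673/178 ≈ 3.7809.
Remaining = 71.4 × (1/2)^3.7809 = 71.4 × 0.072751 ≈ 5.1944 nmol/L.

5.2 nmol/L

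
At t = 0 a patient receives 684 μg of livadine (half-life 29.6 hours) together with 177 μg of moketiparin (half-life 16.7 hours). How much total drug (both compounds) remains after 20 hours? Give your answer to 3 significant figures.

505 μg

livadine: 684 × (1/2)^(20/29.6) = 684 × (1/2)^0.67568 ≈ 428.21 μg.
moketiparin: 177 × (1/2)^(20/16.7) = 177 × (1/2)^1.1976 ≈ 77.172 μg.
Total = 428.21 + 77.172 ≈ 505.38 μg.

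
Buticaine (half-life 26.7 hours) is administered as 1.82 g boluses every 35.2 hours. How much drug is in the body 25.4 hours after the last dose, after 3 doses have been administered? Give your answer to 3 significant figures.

The 3 doses were given 95.8, 60.6, 25.4 hours ago.
Total = 1.82·(1/2)^(95.8/26.7) + 1.82·(1/2)^(60.6/26.7) + 1.82·(1/2)^(25.4/26.7)
      = 0.15135 + 0.37743 + 0.94124 ≈ 1.47 g.

1.47 g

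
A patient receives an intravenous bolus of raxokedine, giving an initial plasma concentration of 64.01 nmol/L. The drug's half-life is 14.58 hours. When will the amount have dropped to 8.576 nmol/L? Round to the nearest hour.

42 hours

Fraction remaining = 8.576/64.01 ≈ 0.13398.
n = log₂(64.01/8.576) = ln(7.4639)/ln 2 ≈ 2.8999 half-lives.
t = n × t½ = 2.8999 × 14.58 ≈ 42.281 hours.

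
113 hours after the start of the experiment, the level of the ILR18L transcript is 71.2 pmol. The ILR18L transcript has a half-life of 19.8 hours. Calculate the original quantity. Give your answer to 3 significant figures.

3720 pmol

Number of half-lives elapsed: n = 113/19.8 ≈ 5.7071.
A₀ = A × 2^n = 71.2 × 2^5.7071 = 71.2 × 52.24 ≈ 3719.5 pmol.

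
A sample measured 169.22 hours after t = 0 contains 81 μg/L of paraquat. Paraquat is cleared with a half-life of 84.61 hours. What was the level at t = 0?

324 μg/L

Number of half-lives elapsed: n = 169.22/84.61 ≈ 2.
A₀ = A × 2^n = 81 × 2^2 = 81 × 4 ≈ 324 μg/L.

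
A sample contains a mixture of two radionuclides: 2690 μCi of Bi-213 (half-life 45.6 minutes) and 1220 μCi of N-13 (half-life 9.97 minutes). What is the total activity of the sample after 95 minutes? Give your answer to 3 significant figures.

636 μCi

Bi-213: 2690 × (1/2)^(95/45.6) = 2690 × (1/2)^2.0833 ≈ 634.76 μCi.
N-13: 1220 × (1/2)^(95/9.97) = 1220 × (1/2)^9.5286 ≈ 1.6518 μCi.
Total = 634.76 + 1.6518 ≈ 636.41 μCi.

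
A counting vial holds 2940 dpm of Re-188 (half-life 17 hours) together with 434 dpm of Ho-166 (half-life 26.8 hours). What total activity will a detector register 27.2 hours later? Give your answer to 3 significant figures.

Re-188: 2940 × (1/2)^(27.2/17) = 2940 × (1/2)^1.6 ≈ 969.84 dpm.
Ho-166: 434 × (1/2)^(27.2/26.8) = 434 × (1/2)^1.0149 ≈ 214.77 dpm.
Total = 969.84 + 214.77 ≈ 1184.6 dpm.

1180 dpm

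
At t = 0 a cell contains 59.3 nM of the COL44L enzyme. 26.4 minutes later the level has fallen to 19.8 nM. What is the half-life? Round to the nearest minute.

17 minutes

A/A₀ = 19.8/59.3 ≈ 0.3339.
n = log₂(2.9949) ≈ 1.5825 half-lives elapsed in 26.4 minutes.
t½ = 26.4/1.5825 ≈ 16.682 minutes.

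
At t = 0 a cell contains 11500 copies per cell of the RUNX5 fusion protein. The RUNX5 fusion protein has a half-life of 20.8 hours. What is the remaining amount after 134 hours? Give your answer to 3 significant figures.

Number of half-lives: n = 134/20.8 ≈ 6.4423.
Remaining = 11500 × (1/2)^6.4423 = 11500 × 0.011499 ≈ 132.24 copies per cell.

132 copies per cell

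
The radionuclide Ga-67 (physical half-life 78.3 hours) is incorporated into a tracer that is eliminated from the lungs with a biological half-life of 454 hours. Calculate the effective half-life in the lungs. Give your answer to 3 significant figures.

1/t_eff = 1/t_phys + 1/t_biol = 1/78.3 + 1/454 = 0.014974 per hour.
t_eff = 78.3 × 454 / (78.3 + 454) ≈ 66.782 hours.

66.8 hours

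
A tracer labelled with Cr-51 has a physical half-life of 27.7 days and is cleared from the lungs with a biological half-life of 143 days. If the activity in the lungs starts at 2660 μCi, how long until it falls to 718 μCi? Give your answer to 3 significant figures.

43.8 days

1/t_eff = 1/t_phys + 1/t_biol = 1/27.7 + 1/143 = 0.043094 per day.
t_eff = 27.7 × 143 / (27.7 + 143) ≈ 23.205 days.
n = log₂(2660/718) ≈ 1.8894; t = 1.8894 × 23.205 ≈ 43.843 days.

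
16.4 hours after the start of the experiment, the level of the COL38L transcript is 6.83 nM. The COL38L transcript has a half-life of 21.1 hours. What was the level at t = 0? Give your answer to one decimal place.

Number of half-lives elapsed: n = 16.4/21.1 ≈ 0.77725.
A₀ = A × 2^n = 6.83 × 2^0.77725 = 6.83 × 1.7139 ≈ 11.706 nM.

11.7 nM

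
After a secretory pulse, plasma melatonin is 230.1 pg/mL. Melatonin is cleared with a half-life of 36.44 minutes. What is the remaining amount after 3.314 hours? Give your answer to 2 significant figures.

Convert the elapsed time: 3.314 hours = 198.84 minutes.
Number of half-lives: n = 198.84/36.44 ≈ 5.4566.
Remaining = 230.1 × (1/2)^5.4566 = 230.1 × 0.022771 ≈ 5.2397 pg/mL.

5.2 pg/mL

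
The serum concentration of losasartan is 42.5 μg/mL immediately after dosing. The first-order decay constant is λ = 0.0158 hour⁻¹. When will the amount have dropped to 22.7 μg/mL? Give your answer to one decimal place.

t½ = ln 2 / λ = 0.69315 / 0.0158 ≈ 43.87 hours.
Fraction remaining = 22.7/42.5 ≈ 0.53412.
n = log₂(42.5/22.7) = ln(1.8722)/ln 2 ≈ 0.90477 half-lives.
t = n × t½ = 0.90477 × 43.87 ≈ 39.692 hours.

39.7 hours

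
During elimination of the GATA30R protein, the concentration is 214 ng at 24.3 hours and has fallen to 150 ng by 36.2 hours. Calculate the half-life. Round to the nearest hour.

23 hours

Over Δt = 36.2 − 24.3 = 11.9 hours, the level fell by a factor of 214/150 ≈ 1.4267.
n = log₂(1.4267) ≈ 0.51265 half-lives, so t½ = 11.9/0.51265 ≈ 23.213 hours.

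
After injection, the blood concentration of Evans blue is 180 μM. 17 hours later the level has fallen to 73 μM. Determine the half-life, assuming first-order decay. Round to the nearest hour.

13 hours

A/A₀ = 73/180 ≈ 0.40556.
n = log₂(2.4658) ≈ 1.302 half-lives elapsed in 17 hours.
t½ = 17/1.302 ≈ 13.057 hours.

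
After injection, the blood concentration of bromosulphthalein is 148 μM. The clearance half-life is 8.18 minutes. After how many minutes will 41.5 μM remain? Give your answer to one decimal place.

Fraction remaining = 41.5/148 ≈ 0.28041.
n = log₂(148/41.5) = ln(3.5663)/ln 2 ≈ 1.8344 half-lives.
t = n × t½ = 1.8344 × 8.18 ≈ 15.006 minutes.

15.0 minutes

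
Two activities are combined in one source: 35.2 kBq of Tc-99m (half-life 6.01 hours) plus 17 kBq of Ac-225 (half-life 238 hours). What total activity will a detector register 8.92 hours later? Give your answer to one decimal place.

29.1 kBq

Tc-99m: 35.2 × (1/2)^(8.92/6.01) = 35.2 × (1/2)^1.4842 ≈ 12.582 kBq.
Ac-225: 17 × (1/2)^(8.92/238) = 17 × (1/2)^0.037479 ≈ 16.564 kBq.
Total = 12.582 + 16.564 ≈ 29.146 kBq.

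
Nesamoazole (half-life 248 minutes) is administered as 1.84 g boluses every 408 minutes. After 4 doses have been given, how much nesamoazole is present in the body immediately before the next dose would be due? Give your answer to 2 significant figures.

0.86 g

The 4 doses were given 1632, 1224, 816, 408 minutes ago.
Total = 1.84·(1/2)^(1632/248) + 1.84·(1/2)^(1224/248) + 1.84·(1/2)^(816/248) + 1.84·(1/2)^(408/248)
      = 0.019224 + 0.06013 + 0.18808 + 0.58827 ≈ 0.8557 g.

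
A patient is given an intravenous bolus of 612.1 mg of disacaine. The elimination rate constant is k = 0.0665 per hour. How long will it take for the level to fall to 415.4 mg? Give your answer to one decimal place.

5.8 hours

t½ = ln 2 / k = 0.69315 / 0.0665 ≈ 10.423 hours.
Fraction remaining = 415.4/612.1 ≈ 0.67865.
n = log₂(612.1/415.4) = ln(1.4735)/ln 2 ≈ 0.55927 half-lives.
t = n × t½ = 0.55927 × 10.423 ≈ 5.8294 hours.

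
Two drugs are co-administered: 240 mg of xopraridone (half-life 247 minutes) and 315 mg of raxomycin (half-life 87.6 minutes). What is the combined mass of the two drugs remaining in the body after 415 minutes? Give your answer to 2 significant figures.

87 mg

xopraridone: 240 × (1/2)^(415/247) = 240 × (1/2)^1.6802 ≈ 74.891 mg.
raxomycin: 315 × (1/2)^(415/87.6) = 315 × (1/2)^4.7374 ≈ 11.809 mg.
Total = 74.891 + 11.809 ≈ 86.7 mg.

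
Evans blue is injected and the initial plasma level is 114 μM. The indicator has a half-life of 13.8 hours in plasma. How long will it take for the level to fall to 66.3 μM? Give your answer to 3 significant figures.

10.8 hours

Fraction remaining = 66.3/114 ≈ 0.58158.
n = log₂(114/66.3) = ln(1.7195)/ln 2 ≈ 0.78195 half-lives.
t = n × t½ = 0.78195 × 13.8 ≈ 10.791 hours.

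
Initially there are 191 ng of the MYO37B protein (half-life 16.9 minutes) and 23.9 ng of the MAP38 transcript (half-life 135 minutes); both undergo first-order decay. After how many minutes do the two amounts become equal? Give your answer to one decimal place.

57.9 minutes

Set 191·(1/2)^(t/16.9) = 23.9·(1/2)^(t/135).
Taking log₂: log₂(191/23.9) = t·(1/16.9 − 1/135).
log₂(7.9916) = 2.9985; 1/16.9 − 1/135 = 0.051764.
t = 2.9985 / 0.051764 ≈ 57.926 minutes.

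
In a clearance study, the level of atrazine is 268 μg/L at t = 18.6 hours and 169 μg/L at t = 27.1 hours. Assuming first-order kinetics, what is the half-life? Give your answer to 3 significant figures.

12.8 hours

Over Δt = 27.1 − 18.6 = 8.5 hours, the level fell by a factor of 268/169 ≈ 1.5858.
n = log₂(1.5858) ≈ 0.66521 half-lives, so t½ = 8.5/0.66521 ≈ 12.778 hours.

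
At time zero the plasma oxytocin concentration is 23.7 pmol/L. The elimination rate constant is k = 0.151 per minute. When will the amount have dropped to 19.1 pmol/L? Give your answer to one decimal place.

t½ = ln 2 / k = 0.69315 / 0.151 ≈ 4.5904 minutes.
Fraction remaining = 19.1/23.7 ≈ 0.80591.
n = log₂(23.7/19.1) = ln(1.2408)/ln 2 ≈ 0.31131 half-lives.
t = n × t½ = 0.31131 × 4.5904 ≈ 1.4291 minutes.

1.4 minutes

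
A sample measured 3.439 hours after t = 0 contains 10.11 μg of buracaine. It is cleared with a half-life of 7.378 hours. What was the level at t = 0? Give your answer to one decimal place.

Number of half-lives elapsed: n = 3.439/7.378 ≈ 0.46612.
A₀ = A × 2^n = 10.11 × 2^0.46612 = 10.11 × 1.3814 ≈ 13.966 μg.

14.0 μg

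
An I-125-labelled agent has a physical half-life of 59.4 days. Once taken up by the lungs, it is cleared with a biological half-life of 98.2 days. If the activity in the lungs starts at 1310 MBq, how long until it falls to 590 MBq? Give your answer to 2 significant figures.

43 days

1/t_eff = 1/t_phys + 1/t_biol = 1/59.4 + 1/98.2 = 0.027018 per day.
t_eff = 59.4 × 98.2 / (59.4 + 98.2) ≈ 37.012 days.
n = log₂(1310/590) ≈ 1.1508; t = 1.1508 × 37.012 ≈ 42.593 days.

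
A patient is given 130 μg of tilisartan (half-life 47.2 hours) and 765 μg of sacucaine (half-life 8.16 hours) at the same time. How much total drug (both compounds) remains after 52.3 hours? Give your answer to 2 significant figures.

tilisartan: 130 × (1/2)^(52.3/47.2) = 130 × (1/2)^1.1081 ≈ 60.31 μg.
sacucaine: 765 × (1/2)^(52.3/8.16) = 765 × (1/2)^6.4093 ≈ 9.0005 μg.
Total = 60.31 + 9.0005 ≈ 69.31 μg.

69 μg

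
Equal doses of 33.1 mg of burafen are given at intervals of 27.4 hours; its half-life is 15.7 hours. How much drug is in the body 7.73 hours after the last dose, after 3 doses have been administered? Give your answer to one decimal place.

32.6 mg

The 3 doses were given 62.53, 35.13, 7.73 hours ago.
Total = 33.1·(1/2)^(62.53/15.7) + 33.1·(1/2)^(35.13/15.7) + 33.1·(1/2)^(7.73/15.7)
      = 2.0936 + 7.0186 + 23.53 ≈ 32.642 mg.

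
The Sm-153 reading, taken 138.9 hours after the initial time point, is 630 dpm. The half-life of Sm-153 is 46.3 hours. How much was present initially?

Number of half-lives elapsed: n = 138.9/46.3 ≈ 3.
A₀ = A × 2^n = 630 × 2^3 = 630 × 8 ≈ 5040 dpm.

5040 dpm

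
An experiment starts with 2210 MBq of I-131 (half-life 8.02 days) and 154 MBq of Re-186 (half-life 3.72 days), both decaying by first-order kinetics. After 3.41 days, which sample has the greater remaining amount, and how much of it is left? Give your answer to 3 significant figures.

I-131: 2210 × (1/2)^0.42519 ≈ 1645.9 MBq.
Re-186: 154 × (1/2)^0.91667 ≈ 81.579 MBq.
I-131 has more remaining, at ≈ 1645.9 MBq.

I-131, 1650 MBq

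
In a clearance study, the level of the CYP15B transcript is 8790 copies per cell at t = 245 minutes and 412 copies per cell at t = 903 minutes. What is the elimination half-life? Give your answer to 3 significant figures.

149 minutes

Over Δt = 903 − 245 = 658 minutes, the level fell by a factor of 8790/412 ≈ 21.335.
n = log₂(21.335) ≈ 4.4151 half-lives, so t½ = 658/4.4151 ≈ 149.03 minutes.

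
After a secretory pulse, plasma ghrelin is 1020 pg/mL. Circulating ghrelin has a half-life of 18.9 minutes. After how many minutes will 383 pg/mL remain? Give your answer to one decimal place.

26.7 minutes

Fraction remaining = 383/1020 ≈ 0.37549.
n = log₂(1020/383) = ln(2.6632)/ln 2 ≈ 1.4132 half-lives.
t = n × t½ = 1.4132 × 18.9 ≈ 26.709 minutes.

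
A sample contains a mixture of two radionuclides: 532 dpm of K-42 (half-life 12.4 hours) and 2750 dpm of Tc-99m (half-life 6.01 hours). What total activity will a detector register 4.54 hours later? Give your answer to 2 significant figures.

K-42: 532 × (1/2)^(4.54/12.4) = 532 × (1/2)^0.36613 ≈ 412.76 dpm.
Tc-99m: 2750 × (1/2)^(4.54/6.01) = 2750 × (1/2)^0.75541 ≈ 1629 dpm.
Total = 412.76 + 1629 ≈ 2041.8 dpm.

2000 dpm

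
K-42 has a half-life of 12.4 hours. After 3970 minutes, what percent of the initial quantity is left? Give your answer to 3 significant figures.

2.48%

3970 minutes = 66.1667 hours.
n = 66.1667/12.4 ≈ 5.336 half-lives.
Fraction remaining = (1/2)^5.336 ≈ 0.024757, i.e. 2.4757%.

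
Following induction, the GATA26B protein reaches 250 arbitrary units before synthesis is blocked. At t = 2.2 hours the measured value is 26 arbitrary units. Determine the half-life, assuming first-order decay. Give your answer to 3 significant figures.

0.674 hours

A/A₀ = 26/250 ≈ 0.104.
n = log₂(9.6154) ≈ 3.2653 half-lives elapsed in 2.2 hours.
t½ = 2.2/3.2653 ≈ 0.67374 hours.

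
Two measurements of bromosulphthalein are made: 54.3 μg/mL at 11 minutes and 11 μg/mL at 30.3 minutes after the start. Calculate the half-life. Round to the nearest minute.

8 minutes

Over Δt = 30.3 − 11 = 19.3 minutes, the level fell by a factor of 54.3/11 ≈ 4.9364.
n = log₂(4.9364) ≈ 2.3034 half-lives, so t½ = 19.3/2.3034 ≈ 8.3787 minutes.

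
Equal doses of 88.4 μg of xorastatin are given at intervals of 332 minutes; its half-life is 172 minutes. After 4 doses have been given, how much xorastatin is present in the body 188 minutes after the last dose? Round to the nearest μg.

56 μg

The 4 doses were given 1184, 852, 520, 188 minutes ago.
Total = 88.4·(1/2)^(1184/172) + 88.4·(1/2)^(852/172) + 88.4·(1/2)^(520/172) + 88.4·(1/2)^(188/172)
      = 0.74859 + 2.853 + 10.873 + 41.44 ≈ 55.915 μg.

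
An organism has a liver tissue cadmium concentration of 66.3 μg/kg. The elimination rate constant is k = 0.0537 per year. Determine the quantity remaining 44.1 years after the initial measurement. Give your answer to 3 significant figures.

6.21 μg/kg

t½ = ln 2 / k = 0.69315 / 0.0537 ≈ 12.908 years.
Number of half-lives: n = 44.1/12.908 ≈ 3.4165.
Remaining = 66.3 × (1/2)^3.4165 = 66.3 × 0.093652 ≈ 6.2091 μg/kg.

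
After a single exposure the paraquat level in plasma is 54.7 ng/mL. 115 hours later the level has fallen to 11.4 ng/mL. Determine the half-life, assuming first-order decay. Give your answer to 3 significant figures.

A/A₀ = 11.4/54.7 ≈ 0.20841.
n = log₂(4.7982) ≈ 2.2625 half-lives elapsed in 115 hours.
t½ = 115/2.2625 ≈ 50.829 hours.

50.8 hours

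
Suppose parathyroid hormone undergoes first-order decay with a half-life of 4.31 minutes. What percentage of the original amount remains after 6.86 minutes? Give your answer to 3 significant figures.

n = 6.86/4.31 ≈ 1.5916 half-lives.
Fraction remaining = (1/2)^1.5916 ≈ 0.33179, i.e. 33.179%.

33.2%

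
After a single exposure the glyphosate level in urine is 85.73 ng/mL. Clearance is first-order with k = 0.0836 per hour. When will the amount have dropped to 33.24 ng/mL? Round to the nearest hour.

11 hours

t½ = ln 2 / k = 0.69315 / 0.0836 ≈ 8.2912 hours.
Fraction remaining = 33.24/85.73 ≈ 0.38773.
n = log₂(85.73/33.24) = ln(2.5791)/ln 2 ≈ 1.3669 half-lives.
t = n × t½ = 1.3669 × 8.2912 ≈ 11.333 hours.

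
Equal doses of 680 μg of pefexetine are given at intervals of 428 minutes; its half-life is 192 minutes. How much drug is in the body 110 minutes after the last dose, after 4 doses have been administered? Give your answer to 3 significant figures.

580 μg

The 4 doses were given 1394, 966, 538, 110 minutes ago.
Total = 680·(1/2)^(1394/192) + 680·(1/2)^(966/192) + 680·(1/2)^(538/192) + 680·(1/2)^(110/192)
      = 4.4351 + 20.795 + 97.498 + 457.13 ≈ 579.86 μg.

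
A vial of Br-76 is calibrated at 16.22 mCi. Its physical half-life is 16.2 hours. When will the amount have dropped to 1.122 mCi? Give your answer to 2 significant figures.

62 hours

Fraction remaining = 1.122/16.22 ≈ 0.069174.
n = log₂(16.22/1.122) = ln(14.456)/ln 2 ≈ 3.8536 half-lives.
t = n × t½ = 3.8536 × 16.2 ≈ 62.429 hours.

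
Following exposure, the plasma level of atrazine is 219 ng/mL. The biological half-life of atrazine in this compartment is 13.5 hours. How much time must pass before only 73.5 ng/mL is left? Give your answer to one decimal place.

21.3 hours

Fraction remaining = 73.5/219 ≈ 0.33562.
n = log₂(219/73.5) = ln(2.9796)/ln 2 ≈ 1.5751 half-lives.
t = n × t½ = 1.5751 × 13.5 ≈ 21.264 hours.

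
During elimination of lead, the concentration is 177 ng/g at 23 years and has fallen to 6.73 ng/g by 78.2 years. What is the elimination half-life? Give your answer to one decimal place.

Over Δt = 78.2 − 23 = 55.2 years, the level fell by a factor of 177/6.73 ≈ 26.3.
n = log₂(26.3) ≈ 4.717 half-lives, so t½ = 55.2/4.717 ≈ 11.702 years.

11.7 years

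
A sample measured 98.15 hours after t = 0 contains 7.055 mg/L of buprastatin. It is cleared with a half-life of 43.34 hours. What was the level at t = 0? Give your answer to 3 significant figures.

Number of half-lives elapsed: n = 98.15/43.34 ≈ 2.2647.
A₀ = A × 2^n = 7.055 × 2^2.2647 = 7.055 × 4.8054 ≈ 33.902 mg/L.

33.9 mg/L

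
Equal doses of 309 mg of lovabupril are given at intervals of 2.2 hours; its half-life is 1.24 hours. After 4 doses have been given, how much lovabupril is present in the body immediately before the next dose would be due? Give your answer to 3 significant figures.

The 4 doses were given 8.8, 6.6, 4.4, 2.2 hours ago.
Total = 309·(1/2)^(8.8/1.24) + 309·(1/2)^(6.6/1.24) + 309·(1/2)^(4.4/1.24) + 309·(1/2)^(2.2/1.24)
      = 2.2574 + 7.7215 + 26.411 + 90.339 ≈ 126.73 mg.

127 mg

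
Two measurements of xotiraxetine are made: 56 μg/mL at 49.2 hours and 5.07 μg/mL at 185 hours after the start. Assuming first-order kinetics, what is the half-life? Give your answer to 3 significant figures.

39.2 hours

Over Δt = 185 − 49.2 = 135.8 hours, the level fell by a factor of 56/5.07 ≈ 11.045.
n = log₂(11.045) ≈ 3.4654 half-lives, so t½ = 135.8/3.4654 ≈ 39.188 hours.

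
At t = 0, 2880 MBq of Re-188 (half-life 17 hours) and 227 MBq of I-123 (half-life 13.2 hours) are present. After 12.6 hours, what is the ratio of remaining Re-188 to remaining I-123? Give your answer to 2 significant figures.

Re-188: 2880 × (1/2)^(12.6/17) = 2880 × (1/2)^0.74118 ≈ 1723 MBq.
I-123: 227 × (1/2)^(12.6/13.2) = 227 × (1/2)^0.95455 ≈ 117.13 MBq.
Ratio ≈ 1723 / 117.13 ≈ 14.709.

15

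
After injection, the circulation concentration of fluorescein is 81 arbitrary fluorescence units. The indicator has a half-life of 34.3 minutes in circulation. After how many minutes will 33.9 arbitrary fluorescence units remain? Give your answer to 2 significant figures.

Fraction remaining = 33.9/81 ≈ 0.41852.
n = log₂(81/33.9) = ln(2.3894)/ln 2 ≈ 1.2566 half-lives.
t = n × t½ = 1.2566 × 34.3 ≈ 43.103 minutes.

43 minutes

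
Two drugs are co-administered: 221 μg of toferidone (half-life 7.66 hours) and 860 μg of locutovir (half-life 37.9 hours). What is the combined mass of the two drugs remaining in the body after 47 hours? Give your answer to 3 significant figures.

toferidone: 221 × (1/2)^(47/7.66) = 221 × (1/2)^6.1358 ≈ 3.143 μg.
locutovir: 860 × (1/2)^(47/37.9) = 860 × (1/2)^1.2401 ≈ 364.07 μg.
Total = 3.143 + 364.07 ≈ 367.22 μg.

367 μg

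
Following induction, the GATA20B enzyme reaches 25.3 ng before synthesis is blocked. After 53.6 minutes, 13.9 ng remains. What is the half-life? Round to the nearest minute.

A/A₀ = 13.9/25.3 ≈ 0.54941.
n = log₂(1.8201) ≈ 0.86405 half-lives elapsed in 53.6 minutes.
t½ = 53.6/0.86405 ≈ 62.033 minutes.

62 minutes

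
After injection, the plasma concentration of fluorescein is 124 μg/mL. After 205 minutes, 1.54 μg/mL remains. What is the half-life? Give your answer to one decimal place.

A/A₀ = 1.54/124 ≈ 0.012419.
n = log₂(80.519) ≈ 6.3313 half-lives elapsed in 205 minutes.
t½ = 205/6.3313 ≈ 32.379 minutes.

32.4 minutes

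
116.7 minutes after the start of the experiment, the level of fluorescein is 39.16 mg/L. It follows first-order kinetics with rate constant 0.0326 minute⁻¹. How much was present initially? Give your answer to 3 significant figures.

1760 mg/L

t½ = ln 2 / λ = 0.69315 / 0.0326 ≈ 21.262 minutes.
Number of half-lives elapsed: n = 116.7/21.262 ≈ 5.4886.
A₀ = A × 2^n = 39.16 × 2^5.4886 = 39.16 × 44.899 ≈ 1758.3 mg/L.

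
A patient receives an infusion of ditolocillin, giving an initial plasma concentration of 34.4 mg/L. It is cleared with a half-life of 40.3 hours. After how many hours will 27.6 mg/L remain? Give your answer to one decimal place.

12.8 hours

Fraction remaining = 27.6/34.4 ≈ 0.80233.
n = log₂(34.4/27.6) = ln(1.2464)/ln 2 ≈ 0.31774 half-lives.
t = n × t½ = 0.31774 × 40.3 ≈ 12.805 hours.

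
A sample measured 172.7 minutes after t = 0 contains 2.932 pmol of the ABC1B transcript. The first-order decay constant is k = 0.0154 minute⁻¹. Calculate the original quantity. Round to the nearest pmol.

t½ = ln 2 / k = 0.69315 / 0.0154 ≈ 45.01 minutes.
Number of half-lives elapsed: n = 172.7/45.01 ≈ 3.837.
A₀ = A × 2^n = 2.932 × 2^3.837 = 2.932 × 14.29 ≈ 41.899 pmol.

42 pmol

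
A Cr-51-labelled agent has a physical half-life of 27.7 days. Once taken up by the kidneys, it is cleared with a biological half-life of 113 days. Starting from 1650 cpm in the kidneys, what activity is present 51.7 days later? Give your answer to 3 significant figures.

330 cpm

1/t_eff = 1/t_phys + 1/t_biol = 1/27.7 + 1/113 = 0.044951 per day.
t_eff = 27.7 × 113 / (27.7 + 113) ≈ 22.247 days.
Remaining = 1650 × (1/2)^(51.7/22.247) = 1650 × (1/2)^2.3239 ≈ 329.54 cpm.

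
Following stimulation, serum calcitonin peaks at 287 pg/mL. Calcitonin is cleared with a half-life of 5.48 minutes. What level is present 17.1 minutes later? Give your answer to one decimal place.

33.0 pg/mL

Number of half-lives: n = 17.1/5.48 ≈ 3.1204.
Remaining = 287 × (1/2)^3.1204 = 287 × 0.11499 ≈ 33.002 pg/mL.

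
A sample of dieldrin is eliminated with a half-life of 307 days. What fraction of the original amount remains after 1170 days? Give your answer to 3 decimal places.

n = 1170/307 ≈ 3.8111 half-lives.
Fraction remaining = (1/2)^3.8111 ≈ 0.071245.

0.071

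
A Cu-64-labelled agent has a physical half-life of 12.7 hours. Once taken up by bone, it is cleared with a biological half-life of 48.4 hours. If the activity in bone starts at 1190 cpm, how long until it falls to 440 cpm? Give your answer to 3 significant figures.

14.4 hours

1/t_eff = 1/t_phys + 1/t_biol = 1/12.7 + 1/48.4 = 0.099401 per hour.
t_eff = 12.7 × 48.4 / (12.7 + 48.4) ≈ 10.06 hours.
n = log₂(1190/440) ≈ 1.4354; t = 1.4354 × 10.06 ≈ 14.44 hours.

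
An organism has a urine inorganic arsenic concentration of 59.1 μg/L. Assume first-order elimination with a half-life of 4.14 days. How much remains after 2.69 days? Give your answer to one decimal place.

37.7 μg/L

Number of half-lives: n = 2.69/4.14 ≈ 0.64976.
Remaining = 59.1 × (1/2)^0.64976 = 59.1 × 0.63739 ≈ 37.67 μg/L.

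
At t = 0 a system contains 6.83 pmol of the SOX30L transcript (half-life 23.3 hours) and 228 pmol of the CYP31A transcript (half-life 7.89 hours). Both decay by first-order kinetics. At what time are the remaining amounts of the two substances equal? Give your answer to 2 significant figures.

Set 6.83·(1/2)^(t/23.3) = 228·(1/2)^(t/7.89).
Taking log₂: log₂(6.83/228) = t·(1/23.3 − 1/7.89).
log₂(0.029956) = -5.061; 1/23.3 − 1/7.89 = -0.083824.
t = -5.061 / -0.083824 ≈ 60.376 hours.

60 hours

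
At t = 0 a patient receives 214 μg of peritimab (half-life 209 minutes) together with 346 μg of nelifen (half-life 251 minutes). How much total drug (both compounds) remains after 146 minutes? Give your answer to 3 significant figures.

363 μg

peritimab: 214 × (1/2)^(146/209) = 214 × (1/2)^0.69856 ≈ 131.86 μg.
nelifen: 346 × (1/2)^(146/251) = 346 × (1/2)^0.58167 ≈ 231.19 μg.
Total = 131.86 + 231.19 ≈ 363.06 μg.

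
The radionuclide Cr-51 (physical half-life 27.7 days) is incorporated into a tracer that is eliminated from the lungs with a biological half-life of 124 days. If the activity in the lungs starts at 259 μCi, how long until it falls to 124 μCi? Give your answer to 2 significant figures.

24 days

1/t_eff = 1/t_phys + 1/t_biol = 1/27.7 + 1/124 = 0.044166 per day.
t_eff = 27.7 × 124 / (27.7 + 124) ≈ 22.642 days.
n = log₂(259/124) ≈ 1.0626; t = 1.0626 × 22.642 ≈ 24.06 days.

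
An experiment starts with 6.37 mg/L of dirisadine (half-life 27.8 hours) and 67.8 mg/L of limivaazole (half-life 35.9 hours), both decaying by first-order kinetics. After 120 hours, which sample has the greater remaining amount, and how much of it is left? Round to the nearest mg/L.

dirisadine: 6.37 × (1/2)^4.3165 ≈ 0.31969 mg/L.
limivaazole: 67.8 × (1/2)^3.3426 ≈ 6.6835 mg/L.
Limivaazole has more remaining, at ≈ 6.6835 mg/L.

limivaazole, 7 mg/L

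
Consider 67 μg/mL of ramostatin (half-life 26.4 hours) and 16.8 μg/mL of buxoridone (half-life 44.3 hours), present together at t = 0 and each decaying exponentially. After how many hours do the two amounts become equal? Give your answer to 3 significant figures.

130 hours

Set 67·(1/2)^(t/26.4) = 16.8·(1/2)^(t/44.3).
Taking log₂: log₂(67/16.8) = t·(1/26.4 − 1/44.3).
log₂(3.9881) = 1.9957; 1/26.4 − 1/44.3 = 0.015305.
t = 1.9957 / 0.015305 ≈ 130.39 hours.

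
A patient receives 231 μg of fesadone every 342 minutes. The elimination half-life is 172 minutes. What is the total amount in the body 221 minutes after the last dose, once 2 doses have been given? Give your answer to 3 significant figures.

The 2 doses were given 563, 221 minutes ago.
Total = 231·(1/2)^(563/172) + 231·(1/2)^(221/172)
      = 23.893 + 94.803 ≈ 118.7 μg.

119 μg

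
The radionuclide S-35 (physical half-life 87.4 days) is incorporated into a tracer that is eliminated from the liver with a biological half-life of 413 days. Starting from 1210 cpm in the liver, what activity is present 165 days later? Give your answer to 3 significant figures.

248 cpm

1/t_eff = 1/t_phys + 1/t_biol = 1/87.4 + 1/413 = 0.013863 per day.
t_eff = 87.4 × 413 / (87.4 + 413) ≈ 72.135 days.
Remaining = 1210 × (1/2)^(165/72.135) = 1210 × (1/2)^2.2874 ≈ 247.86 cpm.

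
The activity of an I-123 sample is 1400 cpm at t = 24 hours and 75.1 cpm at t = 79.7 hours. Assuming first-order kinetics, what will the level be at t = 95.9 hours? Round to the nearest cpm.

32 cpm

Over Δt = 79.7 − 24 = 55.7 hours, the level fell by a factor of 1400/75.1 ≈ 18.642.
n = log₂(18.642) ≈ 4.2205 half-lives, so t½ = 55.7/4.2205 ≈ 13.198 hours.
From t = 79.7 to t = 95.9: 75.1 × (1/2)^((95.9−79.7)/13.198) ≈ 32.072 cpm.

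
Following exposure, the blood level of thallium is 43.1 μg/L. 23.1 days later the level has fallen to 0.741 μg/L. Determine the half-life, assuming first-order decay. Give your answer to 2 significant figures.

3.9 days

A/A₀ = 0.741/43.1 ≈ 0.017193.
n = log₂(58.165) ≈ 5.8621 half-lives elapsed in 23.1 days.
t½ = 23.1/5.8621 ≈ 3.9406 days.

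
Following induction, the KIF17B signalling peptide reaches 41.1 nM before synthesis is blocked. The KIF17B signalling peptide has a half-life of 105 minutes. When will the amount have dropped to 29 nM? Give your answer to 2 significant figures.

Fraction remaining = 29/41.1 ≈ 0.7056.
n = log₂(41.1/29) = ln(1.4172)/ln 2 ≈ 0.50309 half-lives.
t = n × t½ = 0.50309 × 105 ≈ 52.824 minutes.

53 minutes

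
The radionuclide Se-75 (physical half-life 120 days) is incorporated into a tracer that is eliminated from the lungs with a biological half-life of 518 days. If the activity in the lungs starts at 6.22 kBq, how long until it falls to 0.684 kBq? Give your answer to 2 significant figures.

310 days

1/t_eff = 1/t_phys + 1/t_biol = 1/120 + 1/518 = 0.010264 per day.
t_eff = 120 × 518 / (120 + 518) ≈ 97.429 days.
n = log₂(6.22/0.684) ≈ 3.1848; t = 3.1848 × 97.429 ≈ 310.3 days.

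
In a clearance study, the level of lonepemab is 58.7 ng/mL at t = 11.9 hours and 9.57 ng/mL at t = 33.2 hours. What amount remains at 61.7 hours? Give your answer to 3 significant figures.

Over Δt = 33.2 − 11.9 = 21.3 hours, the level fell by a factor of 58.7/9.57 ≈ 6.1338.
n = log₂(6.1338) ≈ 2.6168 half-lives, so t½ = 21.3/2.6168 ≈ 8.1398 hours.
From t = 33.2 to t = 61.7: 9.57 × (1/2)^((61.7−33.2)/8.1398) ≈ 0.84511 ng/mL.

0.845 ng/mL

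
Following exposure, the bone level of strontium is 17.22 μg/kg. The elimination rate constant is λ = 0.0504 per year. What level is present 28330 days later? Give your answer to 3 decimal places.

0.344 μg/kg

t½ = ln 2 / λ = 0.69315 / 0.0504 ≈ 13.753 years.
Convert the elapsed time: 28330 days = 77.6164 years.
Number of half-lives: n = 77.6164/13.753 ≈ 5.6436.
Remaining = 17.22 × (1/2)^5.6436 = 17.22 × 0.020003 ≈ 0.34445 μg/kg.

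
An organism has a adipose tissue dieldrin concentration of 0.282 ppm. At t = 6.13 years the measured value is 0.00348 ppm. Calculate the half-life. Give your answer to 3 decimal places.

A/A₀ = 0.00348/0.282 ≈ 0.01234.
n = log₂(81.034) ≈ 6.3405 half-lives elapsed in 6.13 years.
t½ = 6.13/6.3405 ≈ 0.96681 years.

0.967 years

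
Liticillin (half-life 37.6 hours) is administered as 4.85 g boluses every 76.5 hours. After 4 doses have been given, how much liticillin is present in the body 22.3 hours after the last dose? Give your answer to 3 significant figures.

The 4 doses were given 251.8, 175.3, 98.8, 22.3 hours ago.
Total = 4.85·(1/2)^(251.8/37.6) + 4.85·(1/2)^(175.3/37.6) + 4.85·(1/2)^(98.8/37.6) + 4.85·(1/2)^(22.3/37.6)
      = 0.046752 + 0.19154 + 0.78476 + 3.2152 ≈ 4.2382 g.

4.24 g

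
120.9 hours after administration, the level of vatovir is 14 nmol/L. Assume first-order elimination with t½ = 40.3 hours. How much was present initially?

112 nmol/L

Number of half-lives elapsed: n = 120.9/40.3 ≈ 3.
A₀ = A × 2^n = 14 × 2^3 = 14 × 8 ≈ 112 nmol/L.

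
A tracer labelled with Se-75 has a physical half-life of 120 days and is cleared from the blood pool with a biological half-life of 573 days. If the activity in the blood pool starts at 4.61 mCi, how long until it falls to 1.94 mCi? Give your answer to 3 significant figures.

124 days

1/t_eff = 1/t_phys + 1/t_biol = 1/120 + 1/573 = 0.010079 per day.
t_eff = 120 × 573 / (120 + 573) ≈ 99.221 days.
n = log₂(4.61/1.94) ≈ 1.2487; t = 1.2487 × 99.221 ≈ 123.9 days.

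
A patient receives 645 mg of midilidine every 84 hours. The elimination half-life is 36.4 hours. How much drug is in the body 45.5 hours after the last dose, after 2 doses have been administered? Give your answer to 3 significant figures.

The 2 doses were given 129.5, 45.5 hours ago.
Total = 645·(1/2)^(129.5/36.4) + 645·(1/2)^(45.5/36.4)
      = 54.776 + 271.19 ≈ 325.96 mg.

326 mg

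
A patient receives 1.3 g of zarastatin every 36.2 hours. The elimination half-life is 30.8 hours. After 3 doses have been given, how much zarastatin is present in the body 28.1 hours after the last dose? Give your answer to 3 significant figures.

The 3 doses were given 100.5, 64.3, 28.1 hours ago.
Total = 1.3·(1/2)^(100.5/30.8) + 1.3·(1/2)^(64.3/30.8) + 1.3·(1/2)^(28.1/30.8)
      = 0.13542 + 0.30584 + 0.69072 ≈ 1.132 g.

1.13 g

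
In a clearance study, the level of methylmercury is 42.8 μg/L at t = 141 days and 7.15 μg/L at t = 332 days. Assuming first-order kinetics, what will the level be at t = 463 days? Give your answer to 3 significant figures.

Over Δt = 332 − 141 = 191 days, the level fell by a factor of 42.8/7.15 ≈ 5.986.
n = log₂(5.986) ≈ 2.5816 half-lives, so t½ = 191/2.5816 ≈ 73.985 days.
From t = 332 to t = 463: 7.15 × (1/2)^((463−332)/73.985) ≈ 2.0955 μg/L.

2.10 μg/L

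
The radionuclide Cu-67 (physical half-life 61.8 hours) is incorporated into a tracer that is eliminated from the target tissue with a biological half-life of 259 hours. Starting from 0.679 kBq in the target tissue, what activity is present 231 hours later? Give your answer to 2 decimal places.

1/t_eff = 1/t_phys + 1/t_biol = 1/61.8 + 1/259 = 0.020042 per hour.
t_eff = 61.8 × 259 / (61.8 + 259) ≈ 49.895 hours.
Remaining = 0.679 × (1/2)^(231/49.895) = 0.679 × (1/2)^4.6298 ≈ 0.027427 kBq.

0.03 kBq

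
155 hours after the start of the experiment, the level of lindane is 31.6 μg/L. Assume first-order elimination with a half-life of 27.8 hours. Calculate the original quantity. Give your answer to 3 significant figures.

1510 μg/L

Number of half-lives elapsed: n = 155/27.8 ≈ 5.5755.
A₀ = A × 2^n = 31.6 × 2^5.5755 = 31.6 × 47.688 ≈ 1506.9 μg/L.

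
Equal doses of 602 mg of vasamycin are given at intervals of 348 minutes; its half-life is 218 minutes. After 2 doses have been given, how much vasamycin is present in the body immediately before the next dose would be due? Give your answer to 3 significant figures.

The 2 doses were given 696, 348 minutes ago.
Total = 602·(1/2)^(696/218) + 602·(1/2)^(348/218)
      = 65.843 + 199.09 ≈ 264.93 mg.

265 mg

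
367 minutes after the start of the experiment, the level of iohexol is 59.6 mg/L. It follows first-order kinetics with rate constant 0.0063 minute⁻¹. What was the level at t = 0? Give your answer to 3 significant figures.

t½ = ln 2 / k = 0.69315 / 0.0063 ≈ 110.02 minutes.
Number of half-lives elapsed: n = 367/110.02 ≈ 3.3357.
A₀ = A × 2^n = 59.6 × 2^3.3357 = 59.6 × 10.096 ≈ 601.7 mg/L.

602 mg/L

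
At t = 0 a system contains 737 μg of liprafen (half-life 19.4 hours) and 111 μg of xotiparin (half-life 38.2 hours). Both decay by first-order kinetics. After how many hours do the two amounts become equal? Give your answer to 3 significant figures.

Set 737·(1/2)^(t/19.4) = 111·(1/2)^(t/38.2).
Taking log₂: log₂(737/111) = t·(1/19.4 − 1/38.2).
log₂(6.6396) = 2.7311; 1/19.4 − 1/38.2 = 0.025368.
t = 2.7311 / 0.025368 ≈ 107.66 hours.

108 hours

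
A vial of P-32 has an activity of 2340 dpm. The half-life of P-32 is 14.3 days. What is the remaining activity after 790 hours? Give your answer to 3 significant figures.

Convert the elapsed time: 790 hours = 32.9167 days.
Number of half-lives: n = 32.9167/14.3 ≈ 2.3019.
Remaining = 2340 × (1/2)^2.3019 = 2340 × 0.2028 ≈ 474.55 dpm.

475 dpm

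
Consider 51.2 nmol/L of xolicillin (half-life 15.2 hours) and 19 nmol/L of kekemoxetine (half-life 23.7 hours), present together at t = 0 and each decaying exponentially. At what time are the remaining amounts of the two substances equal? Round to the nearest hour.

61 hours

Set 51.2·(1/2)^(t/15.2) = 19·(1/2)^(t/23.7).
Taking log₂: log₂(51.2/19) = t·(1/15.2 − 1/23.7).
log₂(2.6947) = 1.4301; 1/15.2 − 1/23.7 = 0.023595.
t = 1.4301 / 0.023595 ≈ 60.611 hours.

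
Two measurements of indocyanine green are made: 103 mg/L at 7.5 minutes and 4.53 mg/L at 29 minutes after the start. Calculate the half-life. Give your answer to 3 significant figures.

4.77 minutes

Over Δt = 29 − 7.5 = 21.5 minutes, the level fell by a factor of 103/4.53 ≈ 22.737.
n = log₂(22.737) ≈ 4.507 half-lives, so t½ = 21.5/4.507 ≈ 4.7704 minutes.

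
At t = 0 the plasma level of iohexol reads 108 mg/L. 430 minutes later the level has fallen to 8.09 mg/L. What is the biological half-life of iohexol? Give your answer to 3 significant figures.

115 minutes

A/A₀ = 8.09/108 ≈ 0.074907.
n = log₂(13.35) ≈ 3.7387 half-lives elapsed in 430 minutes.
t½ = 430/3.7387 ≈ 115.01 minutes.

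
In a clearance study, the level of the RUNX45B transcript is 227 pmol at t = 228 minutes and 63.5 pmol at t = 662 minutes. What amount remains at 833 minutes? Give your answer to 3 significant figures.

38.4 pmol

Over Δt = 662 − 228 = 434 minutes, the level fell by a factor of 227/63.5 ≈ 3.5748.
n = log₂(3.5748) ≈ 1.8379 half-lives, so t½ = 434/1.8379 ≈ 236.14 minutes.
From t = 662 to t = 833: 63.5 × (1/2)^((833−662)/236.14) ≈ 38.44 pmol.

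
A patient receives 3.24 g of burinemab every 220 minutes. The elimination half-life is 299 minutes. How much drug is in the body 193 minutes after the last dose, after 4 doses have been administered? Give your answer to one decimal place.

4.5 g

The 4 doses were given 853, 633, 413, 193 minutes ago.
Total = 3.24·(1/2)^(853/299) + 3.24·(1/2)^(633/299) + 3.24·(1/2)^(413/299) + 3.24·(1/2)^(193/299)
      = 0.44849 + 0.74687 + 1.2438 + 2.0713 ≈ 4.5104 g.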